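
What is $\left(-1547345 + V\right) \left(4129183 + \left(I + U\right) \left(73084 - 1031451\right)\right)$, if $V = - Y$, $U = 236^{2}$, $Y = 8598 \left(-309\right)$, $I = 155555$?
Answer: $-224607581910723158$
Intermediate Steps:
$Y = -2656782$
$U = 55696$
$V = 2656782$ ($V = \left(-1\right) \left(-2656782\right) = 2656782$)
$\left(-1547345 + V\right) \left(4129183 + \left(I + U\right) \left(73084 - 1031451\right)\right) = \left(-1547345 + 2656782\right) \left(4129183 + \left(155555 + 55696\right) \left(73084 - 1031451\right)\right) = 1109437 \left(4129183 + 211251 \left(-958367\right)\right) = 1109437 \left(4129183 - 202455987117\right) = 1109437 \left(-202451857934\right) = -224607581910723158$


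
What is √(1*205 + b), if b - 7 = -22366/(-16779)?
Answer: √60060665406/16779 ≈ 14.606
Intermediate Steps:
b = 139819/16779 (b = 7 - 22366/(-16779) = 7 - 22366*(-1/16779) = 7 + 22366/16779 = 139819/16779 ≈ 8.3330)
√(1*205 + b) = √(1*205 + 139819/16779) = √(205 + 139819/16779) = √(3579514/16779) = √60060665406/16779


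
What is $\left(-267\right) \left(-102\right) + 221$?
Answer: $27455$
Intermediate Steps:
$\left(-267\right) \left(-102\right) + 221 = 27234 + 221 = 27455$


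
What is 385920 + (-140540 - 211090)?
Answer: 34290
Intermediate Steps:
385920 + (-140540 - 211090) = 385920 - 351630 = 34290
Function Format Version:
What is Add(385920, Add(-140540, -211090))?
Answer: 34290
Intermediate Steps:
Add(385920, Add(-140540, -211090)) = Add(385920, -351630) = 34290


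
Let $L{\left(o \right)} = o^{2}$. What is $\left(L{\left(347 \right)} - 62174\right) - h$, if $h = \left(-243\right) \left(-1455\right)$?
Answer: $-295330$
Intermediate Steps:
$h = 353565$
$\left(L{\left(347 \right)} - 62174\right) - h = \left(347^{2} - 62174\right) - 353565 = \left(120409 - 62174\right) - 353565 = 58235 - 353565 = -295330$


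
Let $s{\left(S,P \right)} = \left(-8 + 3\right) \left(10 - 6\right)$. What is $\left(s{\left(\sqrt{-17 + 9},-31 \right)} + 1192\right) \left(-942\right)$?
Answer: $-1104024$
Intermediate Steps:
$s{\left(S,P \right)} = -20$ ($s{\left(S,P \right)} = \left(-5\right) 4 = -20$)
$\left(s{\left(\sqrt{-17 + 9},-31 \right)} + 1192\right) \left(-942\right) = \left(-20 + 1192\right) \left(-942\right) = 1172 \left(-942\right) = -1104024$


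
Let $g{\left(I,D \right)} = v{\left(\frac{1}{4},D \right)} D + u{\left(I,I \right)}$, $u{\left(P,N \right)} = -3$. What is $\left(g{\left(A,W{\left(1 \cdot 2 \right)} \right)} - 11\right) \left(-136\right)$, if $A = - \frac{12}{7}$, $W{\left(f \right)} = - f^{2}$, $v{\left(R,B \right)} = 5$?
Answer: $4624$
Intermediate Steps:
$A = - \frac{12}{7}$ ($A = \left(-12\right) \frac{1}{7} = - \frac{12}{7} \approx -1.7143$)
$g{\left(I,D \right)} = -3 + 5 D$ ($g{\left(I,D \right)} = 5 D - 3 = -3 + 5 D$)
$\left(g{\left(A,W{\left(1 \cdot 2 \right)} \right)} - 11\right) \left(-136\right) = \left(\left(-3 + 5 \left(- \left(1 \cdot 2\right)^{2}\right)\right) - 11\right) \left(-136\right) = \left(\left(-3 + 5 \left(- 2^{2}\right)\right) - 11\right) \left(-136\right) = \left(\left(-3 + 5 \left(\left(-1\right) 4\right)\right) - 11\right) \left(-136\right) = \left(\left(-3 + 5 \left(-4\right)\right) - 11\right) \left(-136\right) = \left(\left(-3 - 20\right) - 11\right) \left(-136\right) = \left(-23 - 11\right) \left(-136\right) = \left(-34\right) \left(-136\right) = 4624$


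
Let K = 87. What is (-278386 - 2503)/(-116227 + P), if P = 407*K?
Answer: 280889/80818 ≈ 3.4756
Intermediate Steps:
P = 35409 (P = 407*87 = 35409)
(-278386 - 2503)/(-116227 + P) = (-278386 - 2503)/(-116227 + 35409) = -280889/(-80818) = -280889*(-1/80818) = 280889/80818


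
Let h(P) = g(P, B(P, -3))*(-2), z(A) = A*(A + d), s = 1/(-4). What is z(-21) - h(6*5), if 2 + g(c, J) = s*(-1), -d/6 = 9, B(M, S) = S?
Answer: 3143/2 ≈ 1571.5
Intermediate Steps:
d = -54 (d = -6*9 = -54)
s = -¼ ≈ -0.25000
g(c, J) = -7/4 (g(c, J) = -2 - ¼*(-1) = -2 + ¼ = -7/4)
z(A) = A*(-54 + A) (z(A) = A*(A - 54) = A*(-54 + A))
h(P) = 7/2 (h(P) = -7/4*(-2) = 7/2)
z(-21) - h(6*5) = -21*(-54 - 21) - 1*7/2 = -21*(-75) - 7/2 = 1575 - 7/2 = 3143/2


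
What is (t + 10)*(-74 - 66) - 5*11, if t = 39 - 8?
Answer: -5795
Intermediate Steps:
t = 31
(t + 10)*(-74 - 66) - 5*11 = (31 + 10)*(-74 - 66) - 5*11 = 41*(-140) - 55 = -5740 - 55 = -5795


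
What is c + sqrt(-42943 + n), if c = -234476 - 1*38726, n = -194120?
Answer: -273202 + I*sqrt(237063) ≈ -2.732e+5 + 486.89*I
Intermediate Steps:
c = -273202 (c = -234476 - 38726 = -273202)
c + sqrt(-42943 + n) = -273202 + sqrt(-42943 - 194120) = -273202 + sqrt(-237063) = -273202 + I*sqrt(237063)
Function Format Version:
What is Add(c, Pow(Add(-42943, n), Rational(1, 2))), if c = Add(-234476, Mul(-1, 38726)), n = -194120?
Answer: Add(-273202, Mul(I, Pow(237063, Rational(1, 2)))) ≈ Add(-2.7320e+5, Mul(486.89, I))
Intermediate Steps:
c = -273202 (c = Add(-234476, -38726) = -273202)
Add(c, Pow(Add(-42943, n), Rational(1, 2))) = Add(-273202, Pow(Add(-42943, -194120), Rational(1, 2))) = Add(-273202, Pow(-237063, Rational(1, 2))) = Add(-273202, Mul(I, Pow(237063, Rational(1, 2))))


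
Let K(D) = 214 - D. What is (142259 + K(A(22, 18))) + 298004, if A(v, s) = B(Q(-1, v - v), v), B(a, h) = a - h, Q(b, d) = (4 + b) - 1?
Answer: 440497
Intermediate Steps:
Q(b, d) = 3 + b
A(v, s) = 2 - v (A(v, s) = (3 - 1) - v = 2 - v)
(142259 + K(A(22, 18))) + 298004 = (142259 + (214 - (2 - 1*22))) + 298004 = (142259 + (214 - (2 - 22))) + 298004 = (142259 + (214 - 1*(-20))) + 298004 = (142259 + (214 + 20)) + 298004 = (142259 + 234) + 298004 = 142493 + 298004 = 440497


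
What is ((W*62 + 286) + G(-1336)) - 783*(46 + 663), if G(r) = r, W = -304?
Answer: -575045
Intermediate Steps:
((W*62 + 286) + G(-1336)) - 783*(46 + 663) = ((-304*62 + 286) - 1336) - 783*(46 + 663) = ((-18848 + 286) - 1336) - 783*709 = (-18562 - 1336) - 555147 = -19898 - 555147 = -575045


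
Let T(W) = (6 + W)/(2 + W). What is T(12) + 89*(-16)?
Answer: -9959/7 ≈ -1422.7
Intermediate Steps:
T(W) = (6 + W)/(2 + W)
T(12) + 89*(-16) = (6 + 12)/(2 + 12) + 89*(-16) = 18/14 - 1424 = (1/14)*18 - 1424 = 9/7 - 1424 = -9959/7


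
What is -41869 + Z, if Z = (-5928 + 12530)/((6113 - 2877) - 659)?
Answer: -107889811/2577 ≈ -41866.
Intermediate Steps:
Z = 6602/2577 (Z = 6602/(3236 - 659) = 6602/2577 ≈ 2.5619)
-41869 + Z = -41869 + 6602/2577 = -107889811/2577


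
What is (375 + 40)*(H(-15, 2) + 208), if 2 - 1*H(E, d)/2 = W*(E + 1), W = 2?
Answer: 111220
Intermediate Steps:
H(E, d) = -4*E (H(E, d) = 4 - 4*(E + 1) = 4 - 4*(1 + E) = 4 - 2*(2 + 2*E) = 4 + (-4 - 4*E) = -4*E)
(375 + 40)*(H(-15, 2) + 208) = (375 + 40)*(-4*(-15) + 208) = 415*(60 + 208) = 415*268 = 111220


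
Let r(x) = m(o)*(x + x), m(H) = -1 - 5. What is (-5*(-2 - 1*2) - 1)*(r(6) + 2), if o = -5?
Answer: -1330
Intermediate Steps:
m(H) = -6
r(x) = -12*x (r(x) = -6*(x + x) = -12*x)
(-5*(-2 - 1*2) - 1)*(r(6) + 2) = (-5*(-2 - 1*2) - 1)*(-12*6 + 2) = (-5*(-2 - 2) - 1)*(-72 + 2) = (-5*(-4) - 1)*(-70) = (20 - 1)*(-70) = 19*(-70) = -1330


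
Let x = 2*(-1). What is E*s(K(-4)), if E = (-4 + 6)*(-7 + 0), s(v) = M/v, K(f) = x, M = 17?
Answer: 119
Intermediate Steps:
x = -2
K(f) = -2
s(v) = 17/v
E = -14 (E = 2*(-7) = -14)
E*s(K(-4)) = -238/(-2) = -238*(-1)/2 = -14*(-17/2) = 119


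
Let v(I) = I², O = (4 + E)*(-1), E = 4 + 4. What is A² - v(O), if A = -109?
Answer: 11737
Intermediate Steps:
E = 8
O = -12 (O = (4 + 8)*(-1) = 12*(-1) = -12)
A² - v(O) = (-109)² - 1*(-12)² = 11881 - 1*144 = 11881 - 144 = 11737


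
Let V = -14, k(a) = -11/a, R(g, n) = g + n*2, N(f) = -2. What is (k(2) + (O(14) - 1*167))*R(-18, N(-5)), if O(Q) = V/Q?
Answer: 3817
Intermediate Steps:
R(g, n) = g + 2*n
O(Q) = -14/Q
(k(2) + (O(14) - 1*167))*R(-18, N(-5)) = (-11/2 + (-14/14 - 1*167))*(-18 + 2*(-2)) = (-11*½ + (-14*1/14 - 167))*(-18 - 4) = (-11/2 + (-1 - 167))*(-22) = (-11/2 - 168)*(-22) = -347/2*(-22) = 3817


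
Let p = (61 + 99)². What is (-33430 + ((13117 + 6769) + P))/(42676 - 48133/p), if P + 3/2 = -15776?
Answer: -750630400/1092457467 ≈ -0.68710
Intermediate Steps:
P = -31555/2 (P = -3/2 - 15776 = -31555/2 ≈ -15778.)
p = 25600 (p = 160² = 25600)
(-33430 + ((13117 + 6769) + P))/(42676 - 48133/p) = (-33430 + ((13117 + 6769) - 31555/2))/(42676 - 48133/25600) = (-33430 + (19886 - 31555/2))/(42676 - 48133*1/25600) = (-33430 + 8217/2)/(42676 - 48133/25600) = -58643/(2*1092457467/25600) = -58643/2*25600/1092457467 = -750630400/1092457467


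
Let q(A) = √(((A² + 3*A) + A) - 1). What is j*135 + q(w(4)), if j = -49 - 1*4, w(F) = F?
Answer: -7155 + √31 ≈ -7149.4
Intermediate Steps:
q(A) = √(-1 + A² + 4*A) (q(A) = √((A² + 4*A) - 1) = √(-1 + A² + 4*A))
j = -53 (j = -49 - 4 = -53)
j*135 + q(w(4)) = -53*135 + √(-1 + 4² + 4*4) = -7155 + √(-1 + 16 + 16) = -7155 + √31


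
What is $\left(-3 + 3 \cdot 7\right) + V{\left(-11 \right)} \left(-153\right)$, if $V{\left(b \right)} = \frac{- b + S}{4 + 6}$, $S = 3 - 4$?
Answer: $-135$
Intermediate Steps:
$S = -1$ ($S = 3 - 4 = -1$)
$V{\left(b \right)} = - \frac{1}{10} - \frac{b}{10}$ ($V{\left(b \right)} = \frac{- b - 1}{4 + 6} = \frac{-1 - b}{10} = \left(-1 - b\right) \frac{1}{10} = - \frac{1}{10} - \frac{b}{10}$)
$\left(-3 + 3 \cdot 7\right) + V{\left(-11 \right)} \left(-153\right) = \left(-3 + 3 \cdot 7\right) + \left(- \frac{1}{10} - - \frac{11}{10}\right) \left(-153\right) = \left(-3 + 21\right) + \left(- \frac{1}{10} + \frac{11}{10}\right) \left(-153\right) = 18 + 1 \left(-153\right) = 18 - 153 = -135$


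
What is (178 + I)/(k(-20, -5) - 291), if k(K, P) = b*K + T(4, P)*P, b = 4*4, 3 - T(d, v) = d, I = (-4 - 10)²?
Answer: -187/303 ≈ -0.61716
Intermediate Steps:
I = 196 (I = (-14)² = 196)
T(d, v) = 3 - d
b = 16
k(K, P) = -P + 16*K (k(K, P) = 16*K + (3 - 1*4)*P = 16*K + (3 - 4)*P = 16*K - P = -P + 16*K)
(178 + I)/(k(-20, -5) - 291) = (178 + 196)/((-1*(-5) + 16*(-20)) - 291) = 374/((5 - 320) - 291) = 374/(-315 - 291) = 374/(-606) = 374*(-1/606) = -187/303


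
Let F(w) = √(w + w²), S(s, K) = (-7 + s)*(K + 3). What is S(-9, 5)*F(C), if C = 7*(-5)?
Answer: -128*√1190 ≈ -4415.5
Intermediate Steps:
S(s, K) = (-7 + s)*(3 + K)
C = -35
S(-9, 5)*F(C) = (-21 - 7*5 + 3*(-9) + 5*(-9))*√(-35*(1 - 35)) = (-21 - 35 - 27 - 45)*√(-35*(-34)) = -128*√1190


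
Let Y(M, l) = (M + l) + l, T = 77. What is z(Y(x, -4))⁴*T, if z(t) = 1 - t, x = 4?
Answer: 48125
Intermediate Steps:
Y(M, l) = M + 2*l
z(Y(x, -4))⁴*T = (1 - (4 + 2*(-4)))⁴*77 = (1 - (4 - 8))⁴*77 = (1 - 1*(-4))⁴*77 = (1 + 4)⁴*77 = 5⁴*77 = 625*77 = 48125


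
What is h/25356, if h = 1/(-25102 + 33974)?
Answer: 1/224958432 ≈ 4.4453e-9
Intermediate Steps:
h = 1/8872 ≈ 0.00011271
h/25356 = (1/8872)/25356 = (1/8872)*(1/25356) = 1/224958432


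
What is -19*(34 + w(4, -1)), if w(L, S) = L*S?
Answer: -570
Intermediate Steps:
-19*(34 + w(4, -1)) = -19*(34 + 4*(-1)) = -19*(34 - 4) = -19*30 = -570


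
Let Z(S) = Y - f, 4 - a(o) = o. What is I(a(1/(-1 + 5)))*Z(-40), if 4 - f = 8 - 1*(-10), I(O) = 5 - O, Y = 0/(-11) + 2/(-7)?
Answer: 120/7 ≈ 17.143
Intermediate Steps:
Y = -2/7 (Y = 0*(-1/11) + 2*(-1/7) = 0 - 2/7 = -2/7 ≈ -0.28571)
a(o) = 4 - o
f = -14 (f = 4 - (8 - 1*(-10)) = 4 - (8 + 10) = 4 - 1*18 = 4 - 18 = -14)
Z(S) = 96/7 (Z(S) = -2/7 - 1*(-14) = -2/7 + 14 = 96/7)
I(a(1/(-1 + 5)))*Z(-40) = (5 - (4 - 1/(-1 + 5)))*(96/7) = (5 - (4 - 1/4))*(96/7) = (5 - 1*15/4)*(96/7) = (5 - 15/4)*(96/7) = (5/4)*(96/7) = 120/7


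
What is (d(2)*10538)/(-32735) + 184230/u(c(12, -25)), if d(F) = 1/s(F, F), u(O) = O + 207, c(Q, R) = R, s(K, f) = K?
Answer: 3014905046/2978885 ≈ 1012.1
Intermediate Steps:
u(O) = 207 + O
d(F) = 1/F
(d(2)*10538)/(-32735) + 184230/u(c(12, -25)) = (10538/2)/(-32735) + 184230/(207 - 25) = ((½)*10538)*(-1/32735) + 184230/182 = 5269*(-1/32735) + 184230*(1/182) = -5269/32735 + 92115/91 = 3014905046/2978885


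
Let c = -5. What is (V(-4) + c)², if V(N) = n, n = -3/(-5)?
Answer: 484/25 ≈ 19.360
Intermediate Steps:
n = ⅗ (n = -3*(-⅕) = ⅗ ≈ 0.60000)
V(N) = ⅗
(V(-4) + c)² = (⅗ - 5)² = (-22/5)² = 484/25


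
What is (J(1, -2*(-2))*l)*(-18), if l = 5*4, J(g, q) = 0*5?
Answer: 0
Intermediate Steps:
J(g, q) = 0
l = 20
(J(1, -2*(-2))*l)*(-18) = (0*20)*(-18) = 0*(-18) = 0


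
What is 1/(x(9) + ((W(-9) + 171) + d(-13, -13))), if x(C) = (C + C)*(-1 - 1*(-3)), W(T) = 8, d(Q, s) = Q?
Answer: 1/202 ≈ 0.0049505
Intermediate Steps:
x(C) = 4*C (x(C) = (2*C)*(-1 + 3) = (2*C)*2 = 4*C)
1/(x(9) + ((W(-9) + 171) + d(-13, -13))) = 1/(4*9 + ((8 + 171) - 13)) = 1/(36 + (179 - 13)) = 1/(36 + 166) = 1/202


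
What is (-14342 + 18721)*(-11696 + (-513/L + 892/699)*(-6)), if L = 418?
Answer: -131271906021/2563 ≈ -5.1218e+7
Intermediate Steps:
(-14342 + 18721)*(-11696 + (-513/L + 892/699)*(-6)) = (-14342 + 18721)*(-11696 + (-513/418 + 892/699)*(-6)) = 4379*(-11696 + (-513*1/418 + 892*(1/699))*(-6)) = 4379*(-11696 + (-27/22 + 892/699)*(-6)) = 4379*(-11696 + (751/15378)*(-6)) = 4379*(-11696 - 751/2563) = 4379*(-29977599/2563) = -131271906021/2563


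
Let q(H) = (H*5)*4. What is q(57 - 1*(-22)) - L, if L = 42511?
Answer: -40931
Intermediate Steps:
q(H) = 20*H (q(H) = (5*H)*4 = 20*H)
q(57 - 1*(-22)) - L = 20*(57 - 1*(-22)) - 1*42511 = 20*(57 + 22) - 42511 = 20*79 - 42511 = 1580 - 42511 = -40931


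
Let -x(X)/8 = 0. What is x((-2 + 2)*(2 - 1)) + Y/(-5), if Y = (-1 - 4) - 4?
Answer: 9/5 ≈ 1.8000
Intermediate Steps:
x(X) = 0 (x(X) = -8*0 = 0)
Y = -9 (Y = -5 - 4 = -9)
x((-2 + 2)*(2 - 1)) + Y/(-5) = 0 - 9/(-5) = 0 - 9*(-⅕) = 0 + 9/5 = 9/5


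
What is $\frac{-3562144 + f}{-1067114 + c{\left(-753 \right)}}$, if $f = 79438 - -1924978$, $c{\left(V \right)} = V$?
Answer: $\frac{1557728}{1067867} \approx 1.4587$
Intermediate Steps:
$f = 2004416$ ($f = 79438 + 1924978 = 2004416$)
$\frac{-3562144 + f}{-1067114 + c{\left(-753 \right)}} = \frac{-3562144 + 2004416}{-1067114 - 753} = - \frac{1557728}{-1067867} = \left(-1557728\right) \left(- \frac{1}{1067867}\right) = \frac{1557728}{1067867}$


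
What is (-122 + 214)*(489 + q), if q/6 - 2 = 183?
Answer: 147108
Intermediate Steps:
q = 1110 (q = 12 + 6*183 = 12 + 1098 = 1110)
(-122 + 214)*(489 + q) = (-122 + 214)*(489 + 1110) = 92*1599 = 147108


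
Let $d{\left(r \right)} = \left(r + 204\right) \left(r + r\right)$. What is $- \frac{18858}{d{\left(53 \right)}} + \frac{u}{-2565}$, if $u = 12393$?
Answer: $- \frac{7147794}{1293995} \approx -5.5238$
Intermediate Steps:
$d{\left(r \right)} = 2 r \left(204 + r\right)$ ($d{\left(r \right)} = \left(204 + r\right) 2 r = 2 r \left(204 + r\right)$)
$- \frac{18858}{d{\left(53 \right)}} + \frac{u}{-2565} = - \frac{18858}{2 \cdot 53 \left(204 + 53\right)} + \frac{12393}{-2565} = - \frac{18858}{2 \cdot 53 \cdot 257} + 12393 \left(- \frac{1}{2565}\right) = - \frac{18858}{27242} - \frac{459}{95} = \left(-18858\right) \frac{1}{27242} - \frac{459}{95} = - \frac{9429}{13621} - \frac{459}{95} = - \frac{7147794}{1293995}$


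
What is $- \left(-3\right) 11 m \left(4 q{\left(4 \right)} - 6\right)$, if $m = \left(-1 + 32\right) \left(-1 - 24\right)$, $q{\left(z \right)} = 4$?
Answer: $-255750$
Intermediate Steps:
$m = -775$ ($m = 31 \left(-25\right) = -775$)
$- \left(-3\right) 11 m \left(4 q{\left(4 \right)} - 6\right) = - \left(-3\right) 11 \left(-775\right) \left(4 \cdot 4 - 6\right) = - \left(-33\right) \left(-775\right) \left(16 - 6\right) = - 25575 \cdot 10 = \left(-1\right) 255750 = -255750$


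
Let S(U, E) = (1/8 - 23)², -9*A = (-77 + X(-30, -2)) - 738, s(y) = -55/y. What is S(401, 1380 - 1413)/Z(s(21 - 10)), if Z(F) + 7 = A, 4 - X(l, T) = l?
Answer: 301401/45952 ≈ 6.5590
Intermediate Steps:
X(l, T) = 4 - l
A = 781/9 (A = -((-77 + (4 - 1*(-30))) - 738)/9 = -((-77 + (4 + 30)) - 738)/9 = -((-77 + 34) - 738)/9 = -(-43 - 738)/9 = -⅑*(-781) = 781/9 ≈ 86.778)
Z(F) = 718/9 (Z(F) = -7 + 781/9 = 718/9)
S(U, E) = 33489/64 (S(U, E) = (⅛ - 23)² = (-183/8)² = 33489/64)
S(401, 1380 - 1413)/Z(s(21 - 10)) = 33489/(64*(718/9)) = (33489/64)*(9/718) = 301401/45952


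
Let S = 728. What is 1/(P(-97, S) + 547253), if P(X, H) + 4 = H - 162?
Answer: 1/547815 ≈ 1.8254e-6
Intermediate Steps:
P(X, H) = -166 + H (P(X, H) = -4 + (H - 162) = -4 + (-162 + H) = -166 + H)
1/(P(-97, S) + 547253) = 1/((-166 + 728) + 547253) = 1/(562 + 547253) = 1/547815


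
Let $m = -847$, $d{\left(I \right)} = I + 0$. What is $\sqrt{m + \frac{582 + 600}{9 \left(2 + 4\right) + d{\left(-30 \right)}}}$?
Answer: $\frac{i \sqrt{3191}}{2} \approx 28.244 i$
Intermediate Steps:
$d{\left(I \right)} = I$
$\sqrt{m + \frac{582 + 600}{9 \left(2 + 4\right) + d{\left(-30 \right)}}} = \sqrt{-847 + \frac{582 + 600}{9 \left(2 + 4\right) - 30}} = \sqrt{-847 + \frac{1182}{9 \cdot 6 - 30}} = \sqrt{-847 + \frac{1182}{54 - 30}} = \sqrt{-847 + \frac{1182}{24}} = \sqrt{-847 + 1182 \cdot \frac{1}{24}} = \sqrt{-847 + \frac{197}{4}} = \sqrt{- \frac{3191}{4}} = \frac{i \sqrt{3191}}{2}$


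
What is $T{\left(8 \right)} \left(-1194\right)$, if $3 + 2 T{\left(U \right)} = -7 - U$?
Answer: $10746$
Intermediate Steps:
$T{\left(U \right)} = -5 - \frac{U}{2}$ ($T{\left(U \right)} = - \frac{3}{2} + \frac{-7 - U}{2} = - \frac{3}{2} - \left(\frac{7}{2} + \frac{U}{2}\right) = -5 - \frac{U}{2}$)
$T{\left(8 \right)} \left(-1194\right) = \left(-5 - 4\right) \left(-1194\right) = \left(-9\right) \left(-1194\right) = 10746$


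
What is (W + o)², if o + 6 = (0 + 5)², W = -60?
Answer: 1681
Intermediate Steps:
o = 19 (o = -6 + (0 + 5)² = -6 + 5² = -6 + 25 = 19)
(W + o)² = (-60 + 19)² = (-41)² = 1681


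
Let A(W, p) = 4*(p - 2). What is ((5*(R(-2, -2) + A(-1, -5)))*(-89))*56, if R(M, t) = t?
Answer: 747600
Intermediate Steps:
A(W, p) = -8 + 4*p (A(W, p) = 4*(-2 + p) = -8 + 4*p)
((5*(R(-2, -2) + A(-1, -5)))*(-89))*56 = ((5*(-2 + (-8 + 4*(-5))))*(-89))*56 = ((5*(-2 + (-8 - 20)))*(-89))*56 = ((5*(-2 - 28))*(-89))*56 = ((5*(-30))*(-89))*56 = -150*(-89)*56 = 13350*56 = 747600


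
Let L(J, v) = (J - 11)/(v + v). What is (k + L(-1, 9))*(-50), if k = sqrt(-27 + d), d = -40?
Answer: 100/3 - 50*I*sqrt(67) ≈ 33.333 - 409.27*I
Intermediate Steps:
L(J, v) = (-11 + J)/(2*v) (L(J, v) = (-11 + J)/((2*v)) = (-11 + J)*(1/(2*v)) = (-11 + J)/(2*v))
k = I*sqrt(67) (k = sqrt(-27 - 40) = sqrt(-67) = I*sqrt(67) ≈ 8.1853*I)
(k + L(-1, 9))*(-50) = (I*sqrt(67) + (1/2)*(-11 - 1)/9)*(-50) = (I*sqrt(67) + (1/2)*(1/9)*(-12))*(-50) = (I*sqrt(67) - 2/3)*(-50) = (-2/3 + I*sqrt(67))*(-50) = 100/3 - 50*I*sqrt(67)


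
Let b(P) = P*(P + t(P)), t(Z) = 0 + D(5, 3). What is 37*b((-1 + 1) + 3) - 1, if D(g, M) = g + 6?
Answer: 1553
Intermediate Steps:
D(g, M) = 6 + g
t(Z) = 11 (t(Z) = 0 + (6 + 5) = 0 + 11 = 11)
b(P) = P*(11 + P) (b(P) = P*(P + 11) = P*(11 + P))
37*b((-1 + 1) + 3) - 1 = 37*(((-1 + 1) + 3)*(11 + ((-1 + 1) + 3))) - 1 = 37*((0 + 3)*(11 + (0 + 3))) - 1 = 37*(3*(11 + 3)) - 1 = 37*(3*14) - 1 = 37*42 - 1 = 1554 - 1 = 1553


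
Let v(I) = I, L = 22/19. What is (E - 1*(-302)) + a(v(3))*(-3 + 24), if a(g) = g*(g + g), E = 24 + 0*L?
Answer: 704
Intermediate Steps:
L = 22/19 (L = 22*(1/19) = 22/19 ≈ 1.1579)
E = 24 (E = 24 + 0*(22/19) = 24 + 0 = 24)
a(g) = 2*g**2 (a(g) = g*(2*g) = 2*g**2)
(E - 1*(-302)) + a(v(3))*(-3 + 24) = (24 - 1*(-302)) + (2*3**2)*(-3 + 24) = (24 + 302) + (2*9)*21 = 326 + 18*21 = 326 + 378 = 704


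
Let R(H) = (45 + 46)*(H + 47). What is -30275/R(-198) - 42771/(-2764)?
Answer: 95913773/5425732 ≈ 17.678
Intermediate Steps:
R(H) = 4277 + 91*H (R(H) = 91*(47 + H) = 4277 + 91*H)
-30275/R(-198) - 42771/(-2764) = -30275/(4277 + 91*(-198)) - 42771/(-2764) = -30275/(4277 - 18018) - 42771*(-1/2764) = -30275/(-13741) + 42771/2764 = -30275*(-1/13741) + 42771/2764 = 4325/1963 + 42771/2764 = 95913773/5425732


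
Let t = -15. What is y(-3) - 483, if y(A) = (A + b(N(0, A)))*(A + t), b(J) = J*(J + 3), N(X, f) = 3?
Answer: -753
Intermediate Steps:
b(J) = J*(3 + J)
y(A) = (-15 + A)*(18 + A) (y(A) = (A + 3*(3 + 3))*(A - 15) = (A + 3*6)*(-15 + A) = (A + 18)*(-15 + A) = (18 + A)*(-15 + A) = (-15 + A)*(18 + A))
y(-3) - 483 = (-270 + (-3)² + 3*(-3)) - 483 = (-270 + 9 - 9) - 483 = -270 - 483 = -753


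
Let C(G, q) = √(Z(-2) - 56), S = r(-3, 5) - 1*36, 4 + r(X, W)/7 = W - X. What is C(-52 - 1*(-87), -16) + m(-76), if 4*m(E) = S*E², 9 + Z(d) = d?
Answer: -11552 + I*√67 ≈ -11552.0 + 8.1853*I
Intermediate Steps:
r(X, W) = -28 - 7*X + 7*W (r(X, W) = -28 + 7*(W - X) = -28 + (-7*X + 7*W) = -28 - 7*X + 7*W)
Z(d) = -9 + d
S = -8 (S = (-28 - 7*(-3) + 7*5) - 1*36 = (-28 + 21 + 35) - 36 = 28 - 36 = -8)
m(E) = -2*E² (m(E) = (-8*E²)/4 = -2*E²)
C(G, q) = I*√67 (C(G, q) = √((-9 - 2) - 56) = √(-11 - 56) = √(-67) = I*√67)
C(-52 - 1*(-87), -16) + m(-76) = I*√67 - 2*(-76)² = I*√67 - 2*5776 = I*√67 - 11552 = -11552 + I*√67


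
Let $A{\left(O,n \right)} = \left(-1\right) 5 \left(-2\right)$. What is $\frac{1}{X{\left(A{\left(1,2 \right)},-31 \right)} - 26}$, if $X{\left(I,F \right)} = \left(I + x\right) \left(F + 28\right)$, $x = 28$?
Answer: $- \frac{1}{140} \approx -0.0071429$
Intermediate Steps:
$A{\left(O,n \right)} = 10$ ($A{\left(O,n \right)} = \left(-5\right) \left(-2\right) = 10$)
$X{\left(I,F \right)} = \left(28 + F\right) \left(28 + I\right)$ ($X{\left(I,F \right)} = \left(I + 28\right) \left(F + 28\right) = \left(28 + I\right) \left(28 + F\right) = \left(28 + F\right) \left(28 + I\right)$)
$\frac{1}{X{\left(A{\left(1,2 \right)},-31 \right)} - 26} = \frac{1}{\left(784 + 28 \left(-31\right) + 28 \cdot 10 - 310\right) - 26} = \frac{1}{\left(784 - 868 + 280 - 310\right) - 26} = \frac{1}{-114 - 26} = \frac{1}{-140} = - \frac{1}{140}$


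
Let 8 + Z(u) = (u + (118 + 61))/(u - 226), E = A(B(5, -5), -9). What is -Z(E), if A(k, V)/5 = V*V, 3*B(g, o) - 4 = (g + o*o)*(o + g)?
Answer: 848/179 ≈ 4.7374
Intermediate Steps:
B(g, o) = 4/3 + (g + o)*(g + o²)/3 (B(g, o) = 4/3 + ((g + o*o)*(o + g))/3 = 4/3 + ((g + o²)*(g + o))/3 = 4/3 + ((g + o)*(g + o²))/3 = 4/3 + (g + o)*(g + o²)/3)
A(k, V) = 5*V² (A(k, V) = 5*(V*V) = 5*V²)
E = 405 (E = 5*(-9)² = 5*81 = 405)
Z(u) = -8 + (179 + u)/(-226 + u) (Z(u) = -8 + (u + (118 + 61))/(u - 226) = -8 + (u + 179)/(-226 + u) = -8 + (179 + u)/(-226 + u))
-Z(E) = -(1987 - 7*405)/(-226 + 405) = -(1987 - 2835)/179 = -(-848)/179 = -1*(-848/179) = 848/179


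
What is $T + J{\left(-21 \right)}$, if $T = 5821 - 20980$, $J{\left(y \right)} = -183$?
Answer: $-15342$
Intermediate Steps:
$T = -15159$ ($T = 5821 - 20980 = -15159$)
$T + J{\left(-21 \right)} = -15159 - 183 = -15342$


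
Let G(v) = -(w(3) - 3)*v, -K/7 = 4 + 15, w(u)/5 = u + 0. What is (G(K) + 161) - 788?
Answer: 969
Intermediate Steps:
w(u) = 5*u (w(u) = 5*(u + 0) = 5*u)
K = -133 (K = -7*(4 + 15) = -7*19 = -133)
G(v) = -12*v (G(v) = -(5*3 - 3)*v = -(15 - 3)*v = -12*v)
(G(K) + 161) - 788 = (-12*(-133) + 161) - 788 = (1596 + 161) - 788 = 1757 - 788 = 969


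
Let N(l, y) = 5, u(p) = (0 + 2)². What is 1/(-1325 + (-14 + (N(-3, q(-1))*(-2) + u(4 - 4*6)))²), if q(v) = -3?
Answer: -1/925 ≈ -0.0010811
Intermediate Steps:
u(p) = 4 (u(p) = 2² = 4)
1/(-1325 + (-14 + (N(-3, q(-1))*(-2) + u(4 - 4*6)))²) = 1/(-1325 + (-14 + (5*(-2) + 4))²) = 1/(-1325 + (-14 + (-10 + 4))²) = 1/(-1325 + (-14 - 6)²) = 1/(-1325 + (-20)²) = 1/(-1325 + 400) = 1/(-925) = -1/925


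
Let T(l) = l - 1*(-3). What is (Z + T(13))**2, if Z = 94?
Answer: 12100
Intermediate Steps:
T(l) = 3 + l (T(l) = l + 3 = 3 + l)
(Z + T(13))**2 = (94 + (3 + 13))**2 = (94 + 16)**2 = 110**2 = 12100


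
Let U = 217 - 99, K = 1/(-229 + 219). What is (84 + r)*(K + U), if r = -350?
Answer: -156807/5 ≈ -31361.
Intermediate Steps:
K = -1/10 (K = 1/(-10) = -1/10 ≈ -0.10000)
U = 118
(84 + r)*(K + U) = (84 - 350)*(-1/10 + 118) = -266*1179/10 = -156807/5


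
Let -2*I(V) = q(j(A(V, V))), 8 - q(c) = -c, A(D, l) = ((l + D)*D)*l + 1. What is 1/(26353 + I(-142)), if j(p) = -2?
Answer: 1/26350 ≈ 3.7951e-5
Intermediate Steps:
A(D, l) = 1 + D*l*(D + l) (A(D, l) = ((D + l)*D)*l + 1 = (D*(D + l))*l + 1 = D*l*(D + l) + 1 = 1 + D*l*(D + l))
q(c) = 8 + c (q(c) = 8 - (-1)*c = 8 + c)
I(V) = -3 (I(V) = -(8 - 2)/2 = -½*6 = -3)
1/(26353 + I(-142)) = 1/(26353 - 3) = 1/26350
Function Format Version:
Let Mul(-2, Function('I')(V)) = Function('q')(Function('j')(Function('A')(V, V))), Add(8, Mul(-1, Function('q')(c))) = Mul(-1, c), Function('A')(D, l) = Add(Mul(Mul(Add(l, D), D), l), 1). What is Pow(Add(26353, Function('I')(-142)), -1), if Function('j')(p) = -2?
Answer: Rational(1, 26350) ≈ 3.7951e-5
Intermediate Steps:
Function('A')(D, l) = Add(1, Mul(D, l, Add(D, l))) (Function('A')(D, l) = Add(Mul(Mul(Add(D, l), D), l), 1) = Add(Mul(Mul(D, Add(D, l)), l), 1) = Add(Mul(D, l, Add(D, l)), 1) = Add(1, Mul(D, l, Add(D, l))))
Function('q')(c) = Add(8, c) (Function('q')(c) = Add(8, Mul(-1, Mul(-1, c))) = Add(8, c))
Function('I')(V) = -3 (Function('I')(V) = Mul(Rational(-1, 2), Add(8, -2)) = Mul(Rational(-1, 2), 6) = -3)
Pow(Add(26353, Function('I')(-142)), -1) = Pow(Add(26353, -3), -1) = Pow(26350, -1) = Rational(1, 26350)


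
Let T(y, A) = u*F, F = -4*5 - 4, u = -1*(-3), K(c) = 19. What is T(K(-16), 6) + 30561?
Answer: 30489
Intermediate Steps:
u = 3
F = -24 (F = -20 - 4 = -24)
T(y, A) = -72 (T(y, A) = 3*(-24) = -72)
T(K(-16), 6) + 30561 = -72 + 30561 = 30489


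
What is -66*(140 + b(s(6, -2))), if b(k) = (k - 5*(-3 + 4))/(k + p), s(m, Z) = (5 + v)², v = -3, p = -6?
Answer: -9273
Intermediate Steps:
s(m, Z) = 4 (s(m, Z) = (5 - 3)² = 2² = 4)
b(k) = (-5 + k)/(-6 + k) (b(k) = (k - 5*(-3 + 4))/(k - 6) = (k - 5*1)/(-6 + k) = (k - 5)/(-6 + k) = (-5 + k)/(-6 + k))
-66*(140 + b(s(6, -2))) = -66*(140 + (-5 + 4)/(-6 + 4)) = -66*(140 - 1/(-2)) = -66*(140 - ½*(-1)) = -66*(140 + ½) = -66*281/2 = -9273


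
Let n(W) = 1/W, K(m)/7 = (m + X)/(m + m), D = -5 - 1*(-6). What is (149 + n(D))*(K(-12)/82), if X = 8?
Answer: 175/82 ≈ 2.1341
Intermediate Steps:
D = 1 (D = -5 + 6 = 1)
K(m) = 7*(8 + m)/(2*m) (K(m) = 7*((m + 8)/(m + m)) = 7*((8 + m)/((2*m))) = 7*((8 + m)*(1/(2*m))) = 7*((8 + m)/(2*m)) = 7*(8 + m)/(2*m))
(149 + n(D))*(K(-12)/82) = (149 + 1/1)*((7/2 + 28/(-12))/82) = (149 + 1)*((7/2 + 28*(-1/12))*(1/82)) = 150*((7/2 - 7/3)*(1/82)) = 150*((7/6)*(1/82)) = 150*(7/492) = 175/82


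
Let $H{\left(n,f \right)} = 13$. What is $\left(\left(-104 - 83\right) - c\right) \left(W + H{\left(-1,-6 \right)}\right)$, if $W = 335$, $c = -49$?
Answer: $-48024$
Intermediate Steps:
$\left(\left(-104 - 83\right) - c\right) \left(W + H{\left(-1,-6 \right)}\right) = \left(\left(-104 - 83\right) - -49\right) \left(335 + 13\right) = \left(\left(-104 - 83\right) + 49\right) 348 = \left(-187 + 49\right) 348 = \left(-138\right) 348 = -48024$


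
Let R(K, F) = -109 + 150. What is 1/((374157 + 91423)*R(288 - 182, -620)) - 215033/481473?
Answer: -4104717148267/9190732172940 ≈ -0.44661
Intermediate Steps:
R(K, F) = 41
1/((374157 + 91423)*R(288 - 182, -620)) - 215033/481473 = 1/((374157 + 91423)*41) - 215033/481473 = (1/41)/465580 - 215033*1/481473 = (1/465580)*(1/41) - 215033/481473 = 1/19088780 - 215033/481473 = -4104717148267/9190732172940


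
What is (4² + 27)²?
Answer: 1849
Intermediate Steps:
(4² + 27)² = (16 + 27)² = 43² = 1849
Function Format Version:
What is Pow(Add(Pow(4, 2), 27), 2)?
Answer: 1849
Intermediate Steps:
Pow(Add(Pow(4, 2), 27), 2) = Pow(Add(16, 27), 2) = Pow(43, 2) = 1849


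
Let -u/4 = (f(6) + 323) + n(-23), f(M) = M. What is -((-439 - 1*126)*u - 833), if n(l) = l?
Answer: -690727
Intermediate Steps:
u = -1224 (u = -4*((6 + 323) - 23) = -4*(329 - 23) = -4*306 = -1224)
-((-439 - 1*126)*u - 833) = -((-439 - 1*126)*(-1224) - 833) = -((-439 - 126)*(-1224) - 833) = -(-565*(-1224) - 833) = -(691560 - 833) = -1*690727 = -690727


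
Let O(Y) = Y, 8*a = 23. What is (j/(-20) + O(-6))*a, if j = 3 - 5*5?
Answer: -1127/80 ≈ -14.087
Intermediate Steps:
a = 23/8 (a = (⅛)*23 = 23/8 ≈ 2.8750)
j = -22 (j = 3 - 25 = -22)
(j/(-20) + O(-6))*a = (-22/(-20) - 6)*(23/8) = (-22*(-1/20) - 6)*(23/8) = (11/10 - 6)*(23/8) = -49/10*23/8 = -1127/80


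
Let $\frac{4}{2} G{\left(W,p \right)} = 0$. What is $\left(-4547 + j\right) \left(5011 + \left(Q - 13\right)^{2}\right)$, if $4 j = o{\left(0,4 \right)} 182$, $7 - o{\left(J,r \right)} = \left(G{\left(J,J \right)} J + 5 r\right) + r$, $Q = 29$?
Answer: $- \frac{56046147}{2} \approx -2.8023 \cdot 10^{7}$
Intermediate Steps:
$G{\left(W,p \right)} = 0$ ($G{\left(W,p \right)} = \frac{1}{2} \cdot 0 = 0$)
$o{\left(J,r \right)} = 7 - 6 r$ ($o{\left(J,r \right)} = 7 - \left(\left(0 J + 5 r\right) + r\right) = 7 - \left(\left(0 + 5 r\right) + r\right) = 7 - \left(5 r + r\right) = 7 - 6 r$)
$j = - \frac{1547}{2}$ ($j = \frac{\left(7 - 24\right) 182}{4} = \frac{\left(-17\right) 182}{4} = \frac{1}{4} \left(-3094\right) = - \frac{1547}{2} \approx -773.5$)
$\left(-4547 + j\right) \left(5011 + \left(Q - 13\right)^{2}\right) = \left(-4547 - \frac{1547}{2}\right) \left(5011 + \left(29 - 13\right)^{2}\right) = - \frac{10641 \left(5011 + 16^{2}\right)}{2} = - \frac{10641 \left(5011 + 256\right)}{2} = \left(- \frac{10641}{2}\right) 5267 = - \frac{56046147}{2}$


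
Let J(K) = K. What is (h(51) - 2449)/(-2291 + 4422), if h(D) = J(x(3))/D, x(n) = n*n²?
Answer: -41624/36227 ≈ -1.1490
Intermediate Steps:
x(n) = n³
h(D) = 27/D (h(D) = 3³/D = 27/D)
(h(51) - 2449)/(-2291 + 4422) = (27/51 - 2449)/(-2291 + 4422) = (27*(1/51) - 2449)/2131 = (9/17 - 2449)*(1/2131) = -41624/17*1/2131 = -41624/36227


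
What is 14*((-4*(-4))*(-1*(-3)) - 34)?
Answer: 196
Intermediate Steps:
14*((-4*(-4))*(-1*(-3)) - 34) = 14*(16*3 - 34) = 14*(48 - 34) = 14*14 = 196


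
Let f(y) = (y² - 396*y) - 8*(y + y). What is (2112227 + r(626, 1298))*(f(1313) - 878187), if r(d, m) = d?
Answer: 644052528578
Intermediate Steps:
f(y) = y² - 412*y (f(y) = (y² - 396*y) - 16*y = y² - 412*y)
(2112227 + r(626, 1298))*(f(1313) - 878187) = (2112227 + 626)*(1313*(-412 + 1313) - 878187) = 2112853*(1313*901 - 878187) = 2112853*(1183013 - 878187) = 2112853*304826 = 644052528578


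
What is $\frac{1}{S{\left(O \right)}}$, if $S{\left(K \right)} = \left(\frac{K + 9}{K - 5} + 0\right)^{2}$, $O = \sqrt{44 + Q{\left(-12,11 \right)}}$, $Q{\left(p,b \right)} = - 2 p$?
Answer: $\frac{26097}{169} - \frac{6328 \sqrt{17}}{169} \approx 0.03543$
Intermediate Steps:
$O = 2 \sqrt{17}$ ($O = \sqrt{44 - -24} = \sqrt{44 + 24} = \sqrt{68} = 2 \sqrt{17} \approx 8.2462$)
$S{\left(K \right)} = \frac{\left(9 + K\right)^{2}}{\left(-5 + K\right)^{2}}$ ($S{\left(K \right)} = \left(\frac{9 + K}{-5 + K} + 0\right)^{2} = \left(\frac{9 + K}{-5 + K}\right)^{2} = \frac{\left(9 + K\right)^{2}}{\left(-5 + K\right)^{2}}$)
$\frac{1}{S{\left(O \right)}} = \frac{1}{\frac{1}{\left(-5 + 2 \sqrt{17}\right)^{2}} \left(9 + 2 \sqrt{17}\right)^{2}} = \frac{\left(-5 + 2 \sqrt{17}\right)^{2}}{\left(9 + 2 \sqrt{17}\right)^{2}}$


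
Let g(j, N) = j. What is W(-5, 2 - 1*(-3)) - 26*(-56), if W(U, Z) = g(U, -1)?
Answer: 1451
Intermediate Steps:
W(U, Z) = U
W(-5, 2 - 1*(-3)) - 26*(-56) = -5 - 26*(-56) = -5 + 1456 = 1451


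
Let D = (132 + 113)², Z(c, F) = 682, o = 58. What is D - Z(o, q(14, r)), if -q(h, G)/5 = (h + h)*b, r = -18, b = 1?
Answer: 59343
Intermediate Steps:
q(h, G) = -10*h (q(h, G) = -5*(h + h) = -5*2*h = -10*h)
D = 60025 (D = 245² = 60025)
D - Z(o, q(14, r)) = 60025 - 1*682 = 60025 - 682 = 59343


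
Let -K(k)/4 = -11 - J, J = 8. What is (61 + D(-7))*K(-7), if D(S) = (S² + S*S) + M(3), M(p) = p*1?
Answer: 12312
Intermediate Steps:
M(p) = p
D(S) = 3 + 2*S² (D(S) = (S² + S*S) + 3 = (S² + S²) + 3 = 2*S² + 3 = 3 + 2*S²)
K(k) = 76 (K(k) = -4*(-11 - 1*8) = -4*(-11 - 8) = -4*(-19) = 76)
(61 + D(-7))*K(-7) = (61 + (3 + 2*(-7)²))*76 = (61 + (3 + 2*49))*76 = (61 + (3 + 98))*76 = (61 + 101)*76 = 162*76 = 12312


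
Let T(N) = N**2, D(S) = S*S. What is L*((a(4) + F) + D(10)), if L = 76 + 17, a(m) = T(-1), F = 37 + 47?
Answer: 17205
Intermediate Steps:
F = 84
D(S) = S**2
a(m) = 1 (a(m) = (-1)**2 = 1)
L = 93
L*((a(4) + F) + D(10)) = 93*((1 + 84) + 10**2) = 93*(85 + 100) = 93*185 = 17205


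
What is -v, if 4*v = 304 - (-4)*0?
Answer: -76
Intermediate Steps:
v = 76 (v = (304 - (-4)*0)/4 = (304 - 1*0)/4 = (304 + 0)/4 = (¼)*304 = 76)
-v = -1*76 = -76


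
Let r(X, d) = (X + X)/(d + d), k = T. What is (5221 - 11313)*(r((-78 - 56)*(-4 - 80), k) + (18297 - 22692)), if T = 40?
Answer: 125300256/5 ≈ 2.5060e+7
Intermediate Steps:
k = 40
r(X, d) = X/d (r(X, d) = (2*X)/((2*d)) = (2*X)*(1/(2*d)) = X/d)
(5221 - 11313)*(r((-78 - 56)*(-4 - 80), k) + (18297 - 22692)) = (5221 - 11313)*(((-78 - 56)*(-4 - 80))/40 + (18297 - 22692)) = -6092*(-134*(-84)*(1/40) - 4395) = -6092*(11256*(1/40) - 4395) = -6092*(1407/5 - 4395) = -6092*(-20568/5) = 125300256/5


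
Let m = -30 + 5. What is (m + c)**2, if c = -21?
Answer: 2116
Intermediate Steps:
m = -25
(m + c)**2 = (-25 - 21)**2 = (-46)**2 = 2116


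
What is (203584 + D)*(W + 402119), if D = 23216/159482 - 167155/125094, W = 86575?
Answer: 165403622608574369617/1662520109 ≈ 9.9490e+10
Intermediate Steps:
D = -11877015703/9975120654 (D = 23216*(1/159482) - 167155*1/125094 = 11608/79741 - 167155/125094 = -11877015703/9975120654 ≈ -1.1907)
(203584 + D)*(W + 402119) = (203584 - 11877015703/9975120654)*(86575 + 402119) = (2030763086208233/9975120654)*488694 = 165403622608574369617/1662520109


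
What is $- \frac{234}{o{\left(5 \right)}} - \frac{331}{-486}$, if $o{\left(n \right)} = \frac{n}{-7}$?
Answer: $\frac{797723}{2430} \approx 328.28$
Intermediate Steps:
$o{\left(n \right)} = - \frac{n}{7}$ ($o{\left(n \right)} = n \left(- \frac{1}{7}\right) = - \frac{n}{7}$)
$- \frac{234}{o{\left(5 \right)}} - \frac{331}{-486} = - \frac{234}{\left(- \frac{1}{7}\right) 5} - \frac{331}{-486} = - \frac{234}{- \frac{5}{7}} - - \frac{331}{486} = \left(-234\right) \left(- \frac{7}{5}\right) + \frac{331}{486} = \frac{1638}{5} + \frac{331}{486} = \frac{797723}{2430}$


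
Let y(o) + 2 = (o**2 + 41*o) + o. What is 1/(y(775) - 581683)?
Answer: 1/51490 ≈ 1.9421e-5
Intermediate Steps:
y(o) = -2 + o**2 + 42*o (y(o) = -2 + ((o**2 + 41*o) + o) = -2 + (o**2 + 42*o) = -2 + o**2 + 42*o)
1/(y(775) - 581683) = 1/((-2 + 775**2 + 42*775) - 581683) = 1/((-2 + 600625 + 32550) - 581683) = 1/(633173 - 581683) = 1/51490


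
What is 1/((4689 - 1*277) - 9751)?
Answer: -1/5339 ≈ -0.00018730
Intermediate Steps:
1/((4689 - 1*277) - 9751) = 1/((4689 - 277) - 9751) = 1/(4412 - 9751) = 1/(-5339) = -1/5339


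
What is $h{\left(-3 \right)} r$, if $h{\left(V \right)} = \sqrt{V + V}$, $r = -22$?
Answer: $- 22 i \sqrt{6} \approx - 53.889 i$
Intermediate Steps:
$h{\left(V \right)} = \sqrt{2} \sqrt{V}$ ($h{\left(V \right)} = \sqrt{2 V} = \sqrt{2} \sqrt{V}$)
$h{\left(-3 \right)} r = \sqrt{2} \sqrt{-3} \left(-22\right) = \sqrt{2} i \sqrt{3} \left(-22\right) = i \sqrt{6} \left(-22\right) = - 22 i \sqrt{6}$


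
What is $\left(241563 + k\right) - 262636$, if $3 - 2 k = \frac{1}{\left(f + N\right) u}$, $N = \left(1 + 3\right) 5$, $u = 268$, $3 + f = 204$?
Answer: $- \frac{2496045605}{118456} \approx -21072.0$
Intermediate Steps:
$f = 201$ ($f = -3 + 204 = 201$)
$N = 20$ ($N = 4 \cdot 5 = 20$)
$k = \frac{177683}{118456}$ ($k = \frac{3}{2} - \frac{1}{2 \left(201 + 20\right) 268} = \frac{3}{2} - \frac{1}{2 \cdot 221 \cdot 268} = \frac{3}{2} - \frac{1}{2 \cdot 59228} = \frac{3}{2} - \frac{1}{118456} = \frac{177683}{118456} \approx 1.5$)
$\left(241563 + k\right) - 262636 = \left(241563 + \frac{177683}{118456}\right) - 262636 = \frac{28614764411}{118456} - 262636 = - \frac{2496045605}{118456}$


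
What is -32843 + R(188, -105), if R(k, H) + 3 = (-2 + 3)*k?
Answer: -32658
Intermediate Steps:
R(k, H) = -3 + k (R(k, H) = -3 + (-2 + 3)*k = -3 + 1*k = -3 + k)
-32843 + R(188, -105) = -32843 + (-3 + 188) = -32843 + 185 = -32658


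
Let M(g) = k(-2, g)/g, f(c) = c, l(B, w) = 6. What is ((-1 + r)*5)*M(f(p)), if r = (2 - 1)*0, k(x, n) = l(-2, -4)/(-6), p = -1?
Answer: -5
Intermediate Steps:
k(x, n) = -1 (k(x, n) = 6/(-6) = 6*(-⅙) = -1)
r = 0 (r = 1*0 = 0)
M(g) = -1/g
((-1 + r)*5)*M(f(p)) = ((-1 + 0)*5)*(-1/(-1)) = (-1*5)*(-1*(-1)) = -5*1 = -5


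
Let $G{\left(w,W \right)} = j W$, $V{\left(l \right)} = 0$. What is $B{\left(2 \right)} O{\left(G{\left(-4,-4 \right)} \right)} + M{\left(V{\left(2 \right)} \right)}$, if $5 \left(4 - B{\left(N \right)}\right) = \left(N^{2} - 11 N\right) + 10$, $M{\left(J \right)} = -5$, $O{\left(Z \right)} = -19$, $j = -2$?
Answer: $- \frac{557}{5} \approx -111.4$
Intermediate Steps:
$G{\left(w,W \right)} = - 2 W$
$B{\left(N \right)} = 2 - \frac{N^{2}}{5} + \frac{11 N}{5}$ ($B{\left(N \right)} = 4 - \frac{\left(N^{2} - 11 N\right) + 10}{5} = 4 - \frac{10 + N^{2} - 11 N}{5} = 4 - \left(2 - \frac{11 N}{5} + \frac{N^{2}}{5}\right) = 2 - \frac{N^{2}}{5} + \frac{11 N}{5}$)
$B{\left(2 \right)} O{\left(G{\left(-4,-4 \right)} \right)} + M{\left(V{\left(2 \right)} \right)} = \left(2 - \frac{2^{2}}{5} + \frac{11}{5} \cdot 2\right) \left(-19\right) - 5 = \left(2 - \frac{4}{5} + \frac{22}{5}\right) \left(-19\right) - 5 = \frac{28}{5} \left(-19\right) - 5 = - \frac{532}{5} - 5 = - \frac{557}{5}$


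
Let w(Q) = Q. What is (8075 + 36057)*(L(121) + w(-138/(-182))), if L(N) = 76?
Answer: 308262020/91 ≈ 3.3875e+6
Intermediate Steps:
(8075 + 36057)*(L(121) + w(-138/(-182))) = (8075 + 36057)*(76 - 138/(-182)) = 44132*(76 - 138*(-1/182)) = 44132*(76 + 69/91) = 44132*(6985/91) = 308262020/91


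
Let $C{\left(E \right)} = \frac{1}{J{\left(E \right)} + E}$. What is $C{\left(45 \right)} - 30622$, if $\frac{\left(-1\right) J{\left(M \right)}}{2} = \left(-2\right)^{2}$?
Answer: $- \frac{1133013}{37} \approx -30622.0$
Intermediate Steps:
$J{\left(M \right)} = -8$ ($J{\left(M \right)} = - 2 \left(-2\right)^{2} = \left(-2\right) 4 = -8$)
$C{\left(E \right)} = \frac{1}{-8 + E}$
$C{\left(45 \right)} - 30622 = \frac{1}{-8 + 45} - 30622 = \frac{1}{37} - 30622 = - \frac{1133013}{37}$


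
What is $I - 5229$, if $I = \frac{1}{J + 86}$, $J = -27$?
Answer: $- \frac{308510}{59} \approx -5229.0$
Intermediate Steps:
$I = \frac{1}{59}$ ($I = \frac{1}{-27 + 86} = \frac{1}{59} \approx 0.016949$)
$I - 5229 = \frac{1}{59} - 5229 = - \frac{308510}{59}$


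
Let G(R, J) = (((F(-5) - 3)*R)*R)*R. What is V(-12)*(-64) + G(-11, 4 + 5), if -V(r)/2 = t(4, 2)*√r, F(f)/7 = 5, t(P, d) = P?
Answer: -42592 + 1024*I*√3 ≈ -42592.0 + 1773.6*I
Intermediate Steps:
F(f) = 35 (F(f) = 7*5 = 35)
V(r) = -8*√r
G(R, J) = 32*R³ (G(R, J) = (((35 - 3)*R)*R)*R = ((32*R)*R)*R = (32*R²)*R = 32*R³)
V(-12)*(-64) + G(-11, 4 + 5) = -16*I*√3*(-64) + 32*(-11)³ = -16*I*√3*(-64) + 32*(-1331) = -16*I*√3*(-64) - 42592 = 1024*I*√3 - 42592 = -42592 + 1024*I*√3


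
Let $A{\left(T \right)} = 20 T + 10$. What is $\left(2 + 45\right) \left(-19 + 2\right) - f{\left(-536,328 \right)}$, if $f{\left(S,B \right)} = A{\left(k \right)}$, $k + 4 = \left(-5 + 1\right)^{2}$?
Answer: $-1049$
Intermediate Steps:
$k = 12$ ($k = -4 + \left(-5 + 1\right)^{2} = -4 + \left(-4\right)^{2} = -4 + 16 = 12$)
$A{\left(T \right)} = 10 + 20 T$
$f{\left(S,B \right)} = 250$ ($f{\left(S,B \right)} = 10 + 20 \cdot 12 = 10 + 240 = 250$)
$\left(2 + 45\right) \left(-19 + 2\right) - f{\left(-536,328 \right)} = \left(2 + 45\right) \left(-19 + 2\right) - 250 = 47 \left(-17\right) - 250 = -799 - 250 = -1049$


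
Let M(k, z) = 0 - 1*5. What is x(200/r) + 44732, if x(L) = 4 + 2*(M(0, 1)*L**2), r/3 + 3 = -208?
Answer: 17924823104/400689 ≈ 44735.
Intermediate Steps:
r = -633 (r = -9 + 3*(-208) = -9 - 624 = -633)
M(k, z) = -5 (M(k, z) = 0 - 5 = -5)
x(L) = 4 - 10*L**2 (x(L) = 4 + 2*(-5*L**2) = 4 - 10*L**2)
x(200/r) + 44732 = (4 - 10*(200/(-633))**2) + 44732 = (4 - 10*(200*(-1/633))**2) + 44732 = (4 - 10*(-200/633)**2) + 44732 = (4 - 10*40000/400689) + 44732 = (4 - 400000/400689) + 44732 = 1202756/400689 + 44732 = 17924823104/400689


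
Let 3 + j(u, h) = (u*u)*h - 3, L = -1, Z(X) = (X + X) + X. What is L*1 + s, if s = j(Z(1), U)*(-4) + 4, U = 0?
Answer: 27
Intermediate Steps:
Z(X) = 3*X (Z(X) = 2*X + X = 3*X)
j(u, h) = -6 + h*u² (j(u, h) = -3 + ((u*u)*h - 3) = -3 + (u²*h - 3) = -3 + (h*u² - 3) = -3 + (-3 + h*u²) = -6 + h*u²)
s = 28 (s = (-6 + 0*(3*1)²)*(-4) + 4 = (-6 + 0*3²)*(-4) + 4 = (-6 + 0*9)*(-4) + 4 = (-6 + 0)*(-4) + 4 = -6*(-4) + 4 = 24 + 4 = 28)
L*1 + s = -1*1 + 28 = -1 + 28 = 27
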